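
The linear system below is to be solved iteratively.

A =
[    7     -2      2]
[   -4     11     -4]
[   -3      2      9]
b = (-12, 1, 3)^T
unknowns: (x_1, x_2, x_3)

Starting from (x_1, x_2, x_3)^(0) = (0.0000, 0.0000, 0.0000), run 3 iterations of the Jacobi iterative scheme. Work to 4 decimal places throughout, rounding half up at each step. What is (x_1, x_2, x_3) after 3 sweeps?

(-1.7580, -0.6516, -0.1698)

Iteration 1:
  x_1 = (-12 - (-2)·0.0000 - (2)·0.0000) / (7) = -1.7143
  x_2 = (1 - (-4)·0.0000 - (-4)·0.0000) / (11) = 0.0909
  x_3 = (3 - (-3)·0.0000 - (2)·0.0000) / (9) = 0.3333
Iteration 2:
  x_1 = (-12 - (-2)·0.0909 - (2)·0.3333) / (7) = -1.7835
  x_2 = (1 - (-4)·-1.7143 - (-4)·0.3333) / (11) = -0.4113
  x_3 = (3 - (-3)·-1.7143 - (2)·0.0909) / (9) = -0.2583
Iteration 3:
  x_1 = (-12 - (-2)·-0.4113 - (2)·-0.2583) / (7) = -1.7580
  x_2 = (1 - (-4)·-1.7835 - (-4)·-0.2583) / (11) = -0.6516
  x_3 = (3 - (-3)·-1.7835 - (2)·-0.4113) / (9) = -0.1698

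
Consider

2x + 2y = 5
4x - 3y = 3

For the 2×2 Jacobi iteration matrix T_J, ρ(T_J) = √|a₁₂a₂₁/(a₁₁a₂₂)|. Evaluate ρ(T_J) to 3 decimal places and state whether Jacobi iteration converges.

a₁₂a₂₁/(a₁₁a₂₂) = (2)·(4) / ((2)·(-3)) = -1.333333
ρ = √|-1.333333| = √1.333333 = 1.155
ρ > 1, so Jacobi diverges

1.155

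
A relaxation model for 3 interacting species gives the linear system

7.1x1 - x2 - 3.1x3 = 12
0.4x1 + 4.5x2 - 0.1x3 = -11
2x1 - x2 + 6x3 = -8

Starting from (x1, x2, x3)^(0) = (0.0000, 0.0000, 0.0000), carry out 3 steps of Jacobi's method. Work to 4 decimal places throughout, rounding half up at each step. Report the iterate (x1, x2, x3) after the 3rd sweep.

(0.3145, -2.5635, -2.0253)

Iteration 1:
  x1 = (12 - (-1)·0.0000 - (-3.1)·0.0000) / (7.1) = 1.6901
  x2 = (-11 - (0.4)·0.0000 - (-0.1)·0.0000) / (4.5) = -2.4444
  x3 = (-8 - (2)·0.0000 - (-1)·0.0000) / (6) = -1.3333
Iteration 2:
  x1 = (12 - (-1)·-2.4444 - (-3.1)·-1.3333) / (7.1) = 0.7637
  x2 = (-11 - (0.4)·1.6901 - (-0.1)·-1.3333) / (4.5) = -2.6243
  x3 = (-8 - (2)·1.6901 - (-1)·-2.4444) / (6) = -2.3041
Iteration 3:
  x1 = (12 - (-1)·-2.6243 - (-3.1)·-2.3041) / (7.1) = 0.3145
  x2 = (-11 - (0.4)·0.7637 - (-0.1)·-2.3041) / (4.5) = -2.5635
  x3 = (-8 - (2)·0.7637 - (-1)·-2.6243) / (6) = -2.0253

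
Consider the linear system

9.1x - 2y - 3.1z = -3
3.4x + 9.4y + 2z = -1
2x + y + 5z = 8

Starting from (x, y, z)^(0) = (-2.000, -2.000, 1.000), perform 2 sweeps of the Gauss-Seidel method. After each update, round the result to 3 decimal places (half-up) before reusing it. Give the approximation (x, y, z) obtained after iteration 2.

(0.249, -0.580, 1.616)

Iteration 1:
  x = (-3 - (-2)·-2.000 - (-3.1)·1.000) / (9.1) = -0.429
  y = (-1 - (3.4)·-0.429 - (2)·1.000) / (9.4) = -0.164
  z = (8 - (2)·-0.429 - (1)·-0.164) / (5) = 1.804
Iteration 2:
  x = (-3 - (-2)·-0.164 - (-3.1)·1.804) / (9.1) = 0.249
  y = (-1 - (3.4)·0.249 - (2)·1.804) / (9.4) = -0.580
  z = (8 - (2)·0.249 - (1)·-0.580) / (5) = 1.616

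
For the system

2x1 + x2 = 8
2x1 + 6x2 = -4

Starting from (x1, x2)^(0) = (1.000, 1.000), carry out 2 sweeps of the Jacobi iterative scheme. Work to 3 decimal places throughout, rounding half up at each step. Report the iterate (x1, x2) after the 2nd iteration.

Iteration 1:
  x1 = (8 - (1)·1.000) / (2) = 3.500
  x2 = (-4 - (2)·1.000) / (6) = -1.000
Iteration 2:
  x1 = (8 - (1)·-1.000) / (2) = 4.500
  x2 = (-4 - (2)·3.500) / (6) = -1.833

(4.500, -1.833)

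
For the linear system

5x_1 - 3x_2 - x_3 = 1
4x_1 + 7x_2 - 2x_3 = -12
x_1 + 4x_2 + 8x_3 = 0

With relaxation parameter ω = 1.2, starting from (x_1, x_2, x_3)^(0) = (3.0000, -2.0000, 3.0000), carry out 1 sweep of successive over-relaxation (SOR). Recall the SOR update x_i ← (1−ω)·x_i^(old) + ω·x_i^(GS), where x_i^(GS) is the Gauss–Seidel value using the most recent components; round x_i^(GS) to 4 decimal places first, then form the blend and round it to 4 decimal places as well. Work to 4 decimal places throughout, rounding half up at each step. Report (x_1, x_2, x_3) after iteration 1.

(-1.0800, 0.1120, -0.5052)

Iteration 1:
  x_1: GS value = (1 - (-3)·-2.0000 - (-1)·3.0000) / (5) = -0.4000;  x_1 ← (1−ω)·3.0000 + ω·-0.4000 = -1.0800
  x_2: GS value = (-12 - (4)·-1.0800 - (-2)·3.0000) / (7) = -0.2400;  x_2 ← (1−ω)·-2.0000 + ω·-0.2400 = 0.1120
  x_3: GS value = (0 - (1)·-1.0800 - (4)·0.1120) / (8) = 0.0790;  x_3 ← (1−ω)·3.0000 + ω·0.0790 = -0.5052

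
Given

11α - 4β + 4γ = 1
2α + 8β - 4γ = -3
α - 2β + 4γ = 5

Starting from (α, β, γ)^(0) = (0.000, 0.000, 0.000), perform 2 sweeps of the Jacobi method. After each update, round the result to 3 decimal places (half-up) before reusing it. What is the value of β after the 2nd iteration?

Iteration 1:
  α = (1 - (-4)·0.000 - (4)·0.000) / (11) = 0.091
  β = (-3 - (2)·0.000 - (-4)·0.000) / (8) = -0.375
  γ = (5 - (1)·0.000 - (-2)·0.000) / (4) = 1.250
Iteration 2:
  α = (1 - (-4)·-0.375 - (4)·1.250) / (11) = -0.500
  β = (-3 - (2)·0.091 - (-4)·1.250) / (8) = 0.227
  γ = (5 - (1)·0.091 - (-2)·-0.375) / (4) = 1.040

0.227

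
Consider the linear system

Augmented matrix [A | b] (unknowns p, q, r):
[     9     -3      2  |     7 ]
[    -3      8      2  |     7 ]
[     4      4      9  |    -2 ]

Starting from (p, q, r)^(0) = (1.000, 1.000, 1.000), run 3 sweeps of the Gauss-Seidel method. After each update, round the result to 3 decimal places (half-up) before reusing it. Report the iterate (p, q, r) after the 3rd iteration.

Iteration 1:
  p = (7 - (-3)·1.000 - (2)·1.000) / (9) = 0.889
  q = (7 - (-3)·0.889 - (2)·1.000) / (8) = 0.958
  r = (-2 - (4)·0.889 - (4)·0.958) / (9) = -1.043
Iteration 2:
  p = (7 - (-3)·0.958 - (2)·-1.043) / (9) = 1.329
  q = (7 - (-3)·1.329 - (2)·-1.043) / (8) = 1.634
  r = (-2 - (4)·1.329 - (4)·1.634) / (9) = -1.539
Iteration 3:
  p = (7 - (-3)·1.634 - (2)·-1.539) / (9) = 1.664
  q = (7 - (-3)·1.664 - (2)·-1.539) / (8) = 1.884
  r = (-2 - (4)·1.664 - (4)·1.884) / (9) = -1.799

(1.664, 1.884, -1.799)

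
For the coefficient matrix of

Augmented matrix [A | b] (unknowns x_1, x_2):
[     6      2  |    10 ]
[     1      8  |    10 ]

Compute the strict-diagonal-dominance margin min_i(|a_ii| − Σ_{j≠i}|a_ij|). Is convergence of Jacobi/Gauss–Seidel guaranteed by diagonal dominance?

4

row 1: |6| − (2) = 4
row 2: |8| − (1) = 7
minimum over rows = 4 → strictly diagonally dominant (convergence guaranteed)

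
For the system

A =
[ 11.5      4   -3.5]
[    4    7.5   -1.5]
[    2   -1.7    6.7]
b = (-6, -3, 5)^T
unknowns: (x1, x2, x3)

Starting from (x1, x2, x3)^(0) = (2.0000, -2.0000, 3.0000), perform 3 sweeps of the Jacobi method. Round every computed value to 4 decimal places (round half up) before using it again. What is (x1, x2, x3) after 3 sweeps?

(-0.0946, -0.1840, 0.5778)

Iteration 1:
  x1 = (-6 - (4)·-2.0000 - (-3.5)·3.0000) / (11.5) = 1.0870
  x2 = (-3 - (4)·2.0000 - (-1.5)·3.0000) / (7.5) = -0.8667
  x3 = (5 - (2)·2.0000 - (-1.7)·-2.0000) / (6.7) = -0.3582
Iteration 2:
  x1 = (-6 - (4)·-0.8667 - (-3.5)·-0.3582) / (11.5) = -0.3293
  x2 = (-3 - (4)·1.0870 - (-1.5)·-0.3582) / (7.5) = -1.0514
  x3 = (5 - (2)·1.0870 - (-1.7)·-0.8667) / (6.7) = 0.2019
Iteration 3:
  x1 = (-6 - (4)·-1.0514 - (-3.5)·0.2019) / (11.5) = -0.0946
  x2 = (-3 - (4)·-0.3293 - (-1.5)·0.2019) / (7.5) = -0.1840
  x3 = (5 - (2)·-0.3293 - (-1.7)·-1.0514) / (6.7) = 0.5778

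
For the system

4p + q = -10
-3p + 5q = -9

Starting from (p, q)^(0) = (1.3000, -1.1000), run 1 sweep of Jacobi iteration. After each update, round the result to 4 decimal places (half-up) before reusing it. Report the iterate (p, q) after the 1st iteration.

(-2.2250, -1.0200)

Iteration 1:
  p = (-10 - (1)·-1.1000) / (4) = -2.2250
  q = (-9 - (-3)·1.3000) / (5) = -1.0200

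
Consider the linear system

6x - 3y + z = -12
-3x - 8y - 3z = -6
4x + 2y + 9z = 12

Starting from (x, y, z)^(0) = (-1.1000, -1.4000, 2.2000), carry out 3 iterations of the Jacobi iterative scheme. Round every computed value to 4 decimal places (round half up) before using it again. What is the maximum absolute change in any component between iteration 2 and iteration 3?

Iteration 1:
  x = (-12 - (-3)·-1.4000 - (1)·2.2000) / (6) = -3.0667
  y = (-6 - (-3)·-1.1000 - (-3)·2.2000) / (-8) = 0.3375
  z = (12 - (4)·-1.1000 - (2)·-1.4000) / (9) = 2.1333
Iteration 2:
  x = (-12 - (-3)·0.3375 - (1)·2.1333) / (6) = -2.1868
  y = (-6 - (-3)·-3.0667 - (-3)·2.1333) / (-8) = 1.1000
  z = (12 - (4)·-3.0667 - (2)·0.3375) / (9) = 2.6213
Iteration 3:
  x = (-12 - (-3)·1.1000 - (1)·2.6213) / (6) = -1.8869
  y = (-6 - (-3)·-2.1868 - (-3)·2.6213) / (-8) = 0.5871
  z = (12 - (4)·-2.1868 - (2)·1.1000) / (9) = 2.0608
Change: (0.2999, -0.5129, -0.5605) → max |·| = 0.5605

0.5605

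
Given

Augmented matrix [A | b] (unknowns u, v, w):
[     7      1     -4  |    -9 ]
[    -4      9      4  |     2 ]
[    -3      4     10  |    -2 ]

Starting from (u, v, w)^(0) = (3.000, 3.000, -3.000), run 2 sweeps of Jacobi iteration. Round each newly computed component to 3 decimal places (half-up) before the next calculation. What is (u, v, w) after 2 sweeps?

Iteration 1:
  u = (-9 - (1)·3.000 - (-4)·-3.000) / (7) = -3.429
  v = (2 - (-4)·3.000 - (4)·-3.000) / (9) = 2.889
  w = (-2 - (-3)·3.000 - (4)·3.000) / (10) = -0.500
Iteration 2:
  u = (-9 - (1)·2.889 - (-4)·-0.500) / (7) = -1.984
  v = (2 - (-4)·-3.429 - (4)·-0.500) / (9) = -1.080
  w = (-2 - (-3)·-3.429 - (4)·2.889) / (10) = -2.384

(-1.984, -1.080, -2.384)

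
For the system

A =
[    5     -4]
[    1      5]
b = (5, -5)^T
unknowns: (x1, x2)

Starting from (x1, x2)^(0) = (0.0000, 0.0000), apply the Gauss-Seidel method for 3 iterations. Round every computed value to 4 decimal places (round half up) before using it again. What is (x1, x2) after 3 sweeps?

(0.1936, -1.0387)

Iteration 1:
  x1 = (5 - (-4)·0.0000) / (5) = 1.0000
  x2 = (-5 - (1)·1.0000) / (5) = -1.2000
Iteration 2:
  x1 = (5 - (-4)·-1.2000) / (5) = 0.0400
  x2 = (-5 - (1)·0.0400) / (5) = -1.0080
Iteration 3:
  x1 = (5 - (-4)·-1.0080) / (5) = 0.1936
  x2 = (-5 - (1)·0.1936) / (5) = -1.0387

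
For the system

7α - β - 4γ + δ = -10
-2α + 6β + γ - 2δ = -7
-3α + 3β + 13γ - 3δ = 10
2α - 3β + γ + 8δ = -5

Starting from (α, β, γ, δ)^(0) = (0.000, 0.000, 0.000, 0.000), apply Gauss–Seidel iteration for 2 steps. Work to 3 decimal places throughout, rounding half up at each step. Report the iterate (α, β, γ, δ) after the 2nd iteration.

Iteration 1:
  α = (-10 - (-1)·0.000 - (-4)·0.000 - (1)·0.000) / (7) = -1.429
  β = (-7 - (-2)·-1.429 - (1)·0.000 - (-2)·0.000) / (6) = -1.643
  γ = (10 - (-3)·-1.429 - (3)·-1.643 - (-3)·0.000) / (13) = 0.819
  δ = (-5 - (2)·-1.429 - (-3)·-1.643 - (1)·0.819) / (8) = -0.986
Iteration 2:
  α = (-10 - (-1)·-1.643 - (-4)·0.819 - (1)·-0.986) / (7) = -1.054
  β = (-7 - (-2)·-1.054 - (1)·0.819 - (-2)·-0.986) / (6) = -1.983
  γ = (10 - (-3)·-1.054 - (3)·-1.983 - (-3)·-0.986) / (13) = 0.756
  δ = (-5 - (2)·-1.054 - (-3)·-1.983 - (1)·0.756) / (8) = -1.200

(-1.054, -1.983, 0.756, -1.200)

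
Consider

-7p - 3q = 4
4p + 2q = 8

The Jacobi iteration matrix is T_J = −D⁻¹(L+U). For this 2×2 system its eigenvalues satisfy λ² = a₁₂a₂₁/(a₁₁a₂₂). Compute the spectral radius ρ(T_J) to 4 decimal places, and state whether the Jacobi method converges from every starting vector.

a₁₂a₂₁/(a₁₁a₂₂) = (-3)·(4) / ((-7)·(2)) = 0.857143
ρ = √|0.857143| = √0.857143 = 0.9258
ρ < 1, so Jacobi converges

0.9258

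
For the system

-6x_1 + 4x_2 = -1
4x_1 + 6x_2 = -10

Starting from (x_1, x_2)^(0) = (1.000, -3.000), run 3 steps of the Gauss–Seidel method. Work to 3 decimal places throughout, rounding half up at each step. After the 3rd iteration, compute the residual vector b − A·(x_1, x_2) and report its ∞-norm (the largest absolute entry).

2.022

Iteration 1:
  x_1 = (-1 - (4)·-3.000) / (-6) = -1.833
  x_2 = (-10 - (4)·-1.833) / (6) = -0.445
Iteration 2:
  x_1 = (-1 - (4)·-0.445) / (-6) = -0.130
  x_2 = (-10 - (4)·-0.130) / (6) = -1.580
Iteration 3:
  x_1 = (-1 - (4)·-1.580) / (-6) = -0.887
  x_2 = (-10 - (4)·-0.887) / (6) = -1.075
Residual b − A·x = (-2.022, -0.002); ∞-norm = 2.022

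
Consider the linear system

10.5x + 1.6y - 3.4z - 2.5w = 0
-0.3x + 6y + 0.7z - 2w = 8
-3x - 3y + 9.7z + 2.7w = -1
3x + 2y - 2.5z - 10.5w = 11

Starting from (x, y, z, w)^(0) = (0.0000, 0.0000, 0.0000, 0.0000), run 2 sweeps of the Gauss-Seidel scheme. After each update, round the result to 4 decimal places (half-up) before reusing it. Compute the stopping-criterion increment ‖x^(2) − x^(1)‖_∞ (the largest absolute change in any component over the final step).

0.3406

Iteration 1:
  x = (0 - (1.6)·0.0000 - (-3.4)·0.0000 - (-2.5)·0.0000) / (10.5) = 0.0000
  y = (8 - (-0.3)·0.0000 - (0.7)·0.0000 - (-2)·0.0000) / (6) = 1.3333
  z = (-1 - (-3)·0.0000 - (-3)·1.3333 - (2.7)·0.0000) / (9.7) = 0.3093
  w = (11 - (3)·0.0000 - (2)·1.3333 - (-2.5)·0.3093) / (-10.5) = -0.8673
Iteration 2:
  x = (0 - (1.6)·1.3333 - (-3.4)·0.3093 - (-2.5)·-0.8673) / (10.5) = -0.3095
  y = (8 - (-0.3)·-0.3095 - (0.7)·0.3093 - (-2)·-0.8673) / (6) = 0.9927
  z = (-1 - (-3)·-0.3095 - (-3)·0.9927 - (2.7)·-0.8673) / (9.7) = 0.3496
  w = (11 - (3)·-0.3095 - (2)·0.9927 - (-2.5)·0.3496) / (-10.5) = -1.0302
Change: (-0.3095, -0.3406, 0.0403, -0.1629) → max |·| = 0.3406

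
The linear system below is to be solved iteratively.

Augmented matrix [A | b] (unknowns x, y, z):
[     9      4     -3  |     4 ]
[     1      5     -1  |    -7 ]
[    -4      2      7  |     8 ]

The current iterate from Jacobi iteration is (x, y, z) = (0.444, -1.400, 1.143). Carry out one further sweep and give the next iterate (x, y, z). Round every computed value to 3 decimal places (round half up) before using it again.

One sweep:
  x = (4 - (4)·-1.400 - (-3)·1.143) / (9) = 1.448
  y = (-7 - (1)·0.444 - (-1)·1.143) / (5) = -1.260
  z = (8 - (-4)·0.444 - (2)·-1.400) / (7) = 1.797

(1.448, -1.260, 1.797)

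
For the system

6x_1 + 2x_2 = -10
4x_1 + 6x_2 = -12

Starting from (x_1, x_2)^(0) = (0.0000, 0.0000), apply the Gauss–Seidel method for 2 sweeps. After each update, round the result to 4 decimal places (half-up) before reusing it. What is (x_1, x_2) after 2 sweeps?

Iteration 1:
  x_1 = (-10 - (2)·0.0000) / (6) = -1.6667
  x_2 = (-12 - (4)·-1.6667) / (6) = -0.8889
Iteration 2:
  x_1 = (-10 - (2)·-0.8889) / (6) = -1.3704
  x_2 = (-12 - (4)·-1.3704) / (6) = -1.0864

(-1.3704, -1.0864)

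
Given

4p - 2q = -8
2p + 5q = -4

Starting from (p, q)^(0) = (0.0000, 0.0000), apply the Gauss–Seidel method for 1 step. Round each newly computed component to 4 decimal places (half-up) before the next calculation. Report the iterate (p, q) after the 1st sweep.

(-2.0000, 0.0000)

Iteration 1:
  p = (-8 - (-2)·0.0000) / (4) = -2.0000
  q = (-4 - (2)·-2.0000) / (5) = 0.0000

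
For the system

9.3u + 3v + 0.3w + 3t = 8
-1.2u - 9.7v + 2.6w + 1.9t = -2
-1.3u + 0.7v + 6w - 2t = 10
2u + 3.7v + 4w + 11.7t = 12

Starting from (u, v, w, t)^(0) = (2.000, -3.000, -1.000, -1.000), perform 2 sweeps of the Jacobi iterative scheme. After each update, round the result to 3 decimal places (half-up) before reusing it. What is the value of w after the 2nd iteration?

2.857

Iteration 1:
  u = (8 - (3)·-3.000 - (0.3)·-1.000 - (3)·-1.000) / (9.3) = 2.183
  v = (-2 - (-1.2)·2.000 - (2.6)·-1.000 - (1.9)·-1.000) / (-9.7) = -0.505
  w = (10 - (-1.3)·2.000 - (0.7)·-3.000 - (-2)·-1.000) / (6) = 2.117
  t = (12 - (2)·2.000 - (3.7)·-3.000 - (4)·-1.000) / (11.7) = 1.974
Iteration 2:
  u = (8 - (3)·-0.505 - (0.3)·2.117 - (3)·1.974) / (9.3) = 0.318
  v = (-2 - (-1.2)·2.183 - (2.6)·2.117 - (1.9)·1.974) / (-9.7) = 0.890
  w = (10 - (-1.3)·2.183 - (0.7)·-0.505 - (-2)·1.974) / (6) = 2.857
  t = (12 - (2)·2.183 - (3.7)·-0.505 - (4)·2.117) / (11.7) = 0.088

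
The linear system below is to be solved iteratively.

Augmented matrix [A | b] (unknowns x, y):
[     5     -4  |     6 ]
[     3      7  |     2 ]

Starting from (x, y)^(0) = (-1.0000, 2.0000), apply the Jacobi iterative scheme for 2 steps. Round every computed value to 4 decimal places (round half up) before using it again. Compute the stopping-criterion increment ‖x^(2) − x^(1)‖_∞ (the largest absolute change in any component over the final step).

1.6286

Iteration 1:
  x = (6 - (-4)·2.0000) / (5) = 2.8000
  y = (2 - (3)·-1.0000) / (7) = 0.7143
Iteration 2:
  x = (6 - (-4)·0.7143) / (5) = 1.7714
  y = (2 - (3)·2.8000) / (7) = -0.9143
Change: (-1.0286, -1.6286) → max |·| = 1.6286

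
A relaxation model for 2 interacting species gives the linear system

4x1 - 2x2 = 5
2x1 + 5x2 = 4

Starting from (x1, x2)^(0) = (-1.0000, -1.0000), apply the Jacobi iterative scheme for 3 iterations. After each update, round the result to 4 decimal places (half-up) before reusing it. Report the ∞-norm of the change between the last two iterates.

0.4400

Iteration 1:
  x1 = (5 - (-2)·-1.0000) / (4) = 0.7500
  x2 = (4 - (2)·-1.0000) / (5) = 1.2000
Iteration 2:
  x1 = (5 - (-2)·1.2000) / (4) = 1.8500
  x2 = (4 - (2)·0.7500) / (5) = 0.5000
Iteration 3:
  x1 = (5 - (-2)·0.5000) / (4) = 1.5000
  x2 = (4 - (2)·1.8500) / (5) = 0.0600
Change: (-0.3500, -0.4400) → max |·| = 0.4400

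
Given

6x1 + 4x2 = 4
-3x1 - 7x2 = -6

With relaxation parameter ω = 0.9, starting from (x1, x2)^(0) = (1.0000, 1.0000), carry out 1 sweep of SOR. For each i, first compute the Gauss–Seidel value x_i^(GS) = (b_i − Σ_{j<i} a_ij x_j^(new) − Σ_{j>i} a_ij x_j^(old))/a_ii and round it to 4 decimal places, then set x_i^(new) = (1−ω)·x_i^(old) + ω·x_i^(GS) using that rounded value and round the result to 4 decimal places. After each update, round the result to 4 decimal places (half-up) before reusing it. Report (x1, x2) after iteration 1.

Iteration 1:
  x1: GS value = (4 - (4)·1.0000) / (6) = 0.0000;  x1 ← (1−ω)·1.0000 + ω·0.0000 = 0.1000
  x2: GS value = (-6 - (-3)·0.1000) / (-7) = 0.8143;  x2 ← (1−ω)·1.0000 + ω·0.8143 = 0.8329

(0.1000, 0.8329)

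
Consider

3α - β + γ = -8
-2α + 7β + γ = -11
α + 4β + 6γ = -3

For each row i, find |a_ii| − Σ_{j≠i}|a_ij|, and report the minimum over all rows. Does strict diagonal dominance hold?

row 1: |3| − (1+1) = 1
row 2: |7| − (2+1) = 4
row 3: |6| − (1+4) = 1
minimum over rows = 1 → strictly diagonally dominant (convergence guaranteed)

1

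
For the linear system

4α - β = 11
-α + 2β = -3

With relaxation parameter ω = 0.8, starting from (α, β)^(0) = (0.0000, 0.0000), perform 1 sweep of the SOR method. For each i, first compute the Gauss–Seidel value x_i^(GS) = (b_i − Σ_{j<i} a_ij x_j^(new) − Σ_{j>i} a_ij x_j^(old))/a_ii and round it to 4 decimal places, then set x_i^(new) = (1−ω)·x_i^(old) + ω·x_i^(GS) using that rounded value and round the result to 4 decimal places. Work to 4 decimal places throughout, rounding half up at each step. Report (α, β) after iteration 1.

(2.2000, -0.3200)

Iteration 1:
  α: GS value = (11 - (-1)·0.0000) / (4) = 2.7500;  α ← (1−ω)·0.0000 + ω·2.7500 = 2.2000
  β: GS value = (-3 - (-1)·2.2000) / (2) = -0.4000;  β ← (1−ω)·0.0000 + ω·-0.4000 = -0.3200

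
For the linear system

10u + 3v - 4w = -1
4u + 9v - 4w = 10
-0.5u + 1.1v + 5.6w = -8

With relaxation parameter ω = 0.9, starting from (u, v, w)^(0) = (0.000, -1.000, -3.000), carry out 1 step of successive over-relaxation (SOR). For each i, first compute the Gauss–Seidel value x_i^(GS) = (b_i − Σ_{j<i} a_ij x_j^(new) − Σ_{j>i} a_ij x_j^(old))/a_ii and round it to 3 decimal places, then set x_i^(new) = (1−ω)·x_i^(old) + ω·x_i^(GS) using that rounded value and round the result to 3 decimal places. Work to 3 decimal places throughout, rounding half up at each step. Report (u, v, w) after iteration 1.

(-0.900, 0.060, -1.669)

Iteration 1:
  u: GS value = (-1 - (3)·-1.000 - (-4)·-3.000) / (10) = -1.000;  u ← (1−ω)·0.000 + ω·-1.000 = -0.900
  v: GS value = (10 - (4)·-0.900 - (-4)·-3.000) / (9) = 0.178;  v ← (1−ω)·-1.000 + ω·0.178 = 0.060
  w: GS value = (-8 - (-0.5)·-0.900 - (1.1)·0.060) / (5.6) = -1.521;  w ← (1−ω)·-3.000 + ω·-1.521 = -1.669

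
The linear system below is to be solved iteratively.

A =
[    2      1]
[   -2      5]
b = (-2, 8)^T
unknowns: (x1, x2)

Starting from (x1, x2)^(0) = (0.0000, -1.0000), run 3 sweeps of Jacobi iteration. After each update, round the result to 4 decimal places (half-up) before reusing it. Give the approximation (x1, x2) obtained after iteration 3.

Iteration 1:
  x1 = (-2 - (1)·-1.0000) / (2) = -0.5000
  x2 = (8 - (-2)·0.0000) / (5) = 1.6000
Iteration 2:
  x1 = (-2 - (1)·1.6000) / (2) = -1.8000
  x2 = (8 - (-2)·-0.5000) / (5) = 1.4000
Iteration 3:
  x1 = (-2 - (1)·1.4000) / (2) = -1.7000
  x2 = (8 - (-2)·-1.8000) / (5) = 0.8800

(-1.7000, 0.8800)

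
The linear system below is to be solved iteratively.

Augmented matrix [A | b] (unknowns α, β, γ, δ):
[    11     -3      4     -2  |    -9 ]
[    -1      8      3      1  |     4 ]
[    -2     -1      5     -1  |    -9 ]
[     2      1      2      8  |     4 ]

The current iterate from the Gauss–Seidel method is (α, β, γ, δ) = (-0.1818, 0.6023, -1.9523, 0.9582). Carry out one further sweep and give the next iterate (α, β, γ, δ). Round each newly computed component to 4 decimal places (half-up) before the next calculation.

One sweep:
  α = (-9 - (-3)·0.6023 - (4)·-1.9523 - (-2)·0.9582) / (11) = 0.2302
  β = (4 - (-1)·0.2302 - (3)·-1.9523 - (1)·0.9582) / (8) = 1.1411
  γ = (-9 - (-2)·0.2302 - (-1)·1.1411 - (-1)·0.9582) / (5) = -1.2881
  δ = (4 - (2)·0.2302 - (1)·1.1411 - (2)·-1.2881) / (8) = 0.6218

(0.2302, 1.1411, -1.2881, 0.6218)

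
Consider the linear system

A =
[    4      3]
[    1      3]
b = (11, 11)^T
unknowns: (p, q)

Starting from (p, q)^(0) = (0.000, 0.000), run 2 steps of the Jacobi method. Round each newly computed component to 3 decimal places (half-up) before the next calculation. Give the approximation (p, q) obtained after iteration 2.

Iteration 1:
  p = (11 - (3)·0.000) / (4) = 2.750
  q = (11 - (1)·0.000) / (3) = 3.667
Iteration 2:
  p = (11 - (3)·3.667) / (4) = 0.000
  q = (11 - (1)·2.750) / (3) = 2.750

(0.000, 2.750)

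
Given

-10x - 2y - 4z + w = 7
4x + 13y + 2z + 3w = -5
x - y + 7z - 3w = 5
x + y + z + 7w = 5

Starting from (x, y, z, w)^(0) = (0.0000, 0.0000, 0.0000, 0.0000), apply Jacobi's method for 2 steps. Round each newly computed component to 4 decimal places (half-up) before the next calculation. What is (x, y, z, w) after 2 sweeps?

(-0.8374, -0.4440, 1.0655, 0.7672)

Iteration 1:
  x = (7 - (-2)·0.0000 - (-4)·0.0000 - (1)·0.0000) / (-10) = -0.7000
  y = (-5 - (4)·0.0000 - (2)·0.0000 - (3)·0.0000) / (13) = -0.3846
  z = (5 - (1)·0.0000 - (-1)·0.0000 - (-3)·0.0000) / (7) = 0.7143
  w = (5 - (1)·0.0000 - (1)·0.0000 - (1)·0.0000) / (7) = 0.7143
Iteration 2:
  x = (7 - (-2)·-0.3846 - (-4)·0.7143 - (1)·0.7143) / (-10) = -0.8374
  y = (-5 - (4)·-0.7000 - (2)·0.7143 - (3)·0.7143) / (13) = -0.4440
  z = (5 - (1)·-0.7000 - (-1)·-0.3846 - (-3)·0.7143) / (7) = 1.0655
  w = (5 - (1)·-0.7000 - (1)·-0.3846 - (1)·0.7143) / (7) = 0.7672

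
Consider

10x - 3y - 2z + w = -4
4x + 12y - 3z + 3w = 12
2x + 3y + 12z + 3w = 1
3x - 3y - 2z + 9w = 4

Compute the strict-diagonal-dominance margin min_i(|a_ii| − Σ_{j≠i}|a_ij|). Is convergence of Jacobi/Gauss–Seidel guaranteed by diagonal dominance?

row 1: |10| − (3+2+1) = 4
row 2: |12| − (4+3+3) = 2
row 3: |12| − (2+3+3) = 4
row 4: |9| − (3+3+2) = 1
minimum over rows = 1 → strictly diagonally dominant (convergence guaranteed)

1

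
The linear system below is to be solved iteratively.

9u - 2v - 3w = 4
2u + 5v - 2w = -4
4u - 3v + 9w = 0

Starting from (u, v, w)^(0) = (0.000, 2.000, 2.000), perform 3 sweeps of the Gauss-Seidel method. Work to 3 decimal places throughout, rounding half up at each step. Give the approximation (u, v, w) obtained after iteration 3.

(0.056, -0.978, -0.351)

Iteration 1:
  u = (4 - (-2)·2.000 - (-3)·2.000) / (9) = 1.556
  v = (-4 - (2)·1.556 - (-2)·2.000) / (5) = -0.622
  w = (0 - (4)·1.556 - (-3)·-0.622) / (9) = -0.899
Iteration 2:
  u = (4 - (-2)·-0.622 - (-3)·-0.899) / (9) = 0.007
  v = (-4 - (2)·0.007 - (-2)·-0.899) / (5) = -1.162
  w = (0 - (4)·0.007 - (-3)·-1.162) / (9) = -0.390
Iteration 3:
  u = (4 - (-2)·-1.162 - (-3)·-0.390) / (9) = 0.056
  v = (-4 - (2)·0.056 - (-2)·-0.390) / (5) = -0.978
  w = (0 - (4)·0.056 - (-3)·-0.978) / (9) = -0.351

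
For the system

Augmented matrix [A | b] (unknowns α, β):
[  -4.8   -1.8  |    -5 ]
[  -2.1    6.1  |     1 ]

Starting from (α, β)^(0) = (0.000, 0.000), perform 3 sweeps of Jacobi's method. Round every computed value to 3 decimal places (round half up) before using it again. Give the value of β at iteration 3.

0.501

Iteration 1:
  α = (-5 - (-1.8)·0.000) / (-4.8) = 1.042
  β = (1 - (-2.1)·0.000) / (6.1) = 0.164
Iteration 2:
  α = (-5 - (-1.8)·0.164) / (-4.8) = 0.980
  β = (1 - (-2.1)·1.042) / (6.1) = 0.523
Iteration 3:
  α = (-5 - (-1.8)·0.523) / (-4.8) = 0.846
  β = (1 - (-2.1)·0.980) / (6.1) = 0.501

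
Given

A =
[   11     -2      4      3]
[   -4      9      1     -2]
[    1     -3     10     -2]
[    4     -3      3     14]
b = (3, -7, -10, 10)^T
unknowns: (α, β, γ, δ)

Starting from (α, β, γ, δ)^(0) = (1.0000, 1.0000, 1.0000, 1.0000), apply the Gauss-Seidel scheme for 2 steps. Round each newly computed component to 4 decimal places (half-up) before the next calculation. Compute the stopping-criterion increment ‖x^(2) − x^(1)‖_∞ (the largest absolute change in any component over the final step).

Iteration 1:
  α = (3 - (-2)·1.0000 - (4)·1.0000 - (3)·1.0000) / (11) = -0.1818
  β = (-7 - (-4)·-0.1818 - (1)·1.0000 - (-2)·1.0000) / (9) = -0.7475
  γ = (-10 - (1)·-0.1818 - (-3)·-0.7475 - (-2)·1.0000) / (10) = -1.0061
  δ = (10 - (4)·-0.1818 - (-3)·-0.7475 - (3)·-1.0061) / (14) = 0.8216
Iteration 2:
  α = (3 - (-2)·-0.7475 - (4)·-1.0061 - (3)·0.8216) / (11) = 0.2786
  β = (-7 - (-4)·0.2786 - (1)·-1.0061 - (-2)·0.8216) / (9) = -0.3596
  γ = (-10 - (1)·0.2786 - (-3)·-0.3596 - (-2)·0.8216) / (10) = -0.9714
  δ = (10 - (4)·0.2786 - (-3)·-0.3596 - (3)·-0.9714) / (14) = 0.7658
Change: (0.4604, 0.3879, 0.0347, -0.0558) → max |·| = 0.4604

0.4604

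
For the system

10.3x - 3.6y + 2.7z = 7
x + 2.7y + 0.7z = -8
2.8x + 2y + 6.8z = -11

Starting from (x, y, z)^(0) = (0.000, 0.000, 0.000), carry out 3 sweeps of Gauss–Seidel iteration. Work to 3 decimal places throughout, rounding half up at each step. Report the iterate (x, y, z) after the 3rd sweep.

Iteration 1:
  x = (7 - (-3.6)·0.000 - (2.7)·0.000) / (10.3) = 0.680
  y = (-8 - (1)·0.680 - (0.7)·0.000) / (2.7) = -3.215
  z = (-11 - (2.8)·0.680 - (2)·-3.215) / (6.8) = -0.952
Iteration 2:
  x = (7 - (-3.6)·-3.215 - (2.7)·-0.952) / (10.3) = -0.195
  y = (-8 - (1)·-0.195 - (0.7)·-0.952) / (2.7) = -2.644
  z = (-11 - (2.8)·-0.195 - (2)·-2.644) / (6.8) = -0.760
Iteration 3:
  x = (7 - (-3.6)·-2.644 - (2.7)·-0.760) / (10.3) = -0.045
  y = (-8 - (1)·-0.045 - (0.7)·-0.760) / (2.7) = -2.749
  z = (-11 - (2.8)·-0.045 - (2)·-2.749) / (6.8) = -0.791

(-0.045, -2.749, -0.791)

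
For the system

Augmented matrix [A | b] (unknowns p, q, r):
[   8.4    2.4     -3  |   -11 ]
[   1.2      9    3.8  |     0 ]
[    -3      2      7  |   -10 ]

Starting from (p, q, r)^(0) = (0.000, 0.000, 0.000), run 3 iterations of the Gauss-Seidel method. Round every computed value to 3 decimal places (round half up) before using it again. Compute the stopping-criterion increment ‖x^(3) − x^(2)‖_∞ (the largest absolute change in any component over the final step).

Iteration 1:
  p = (-11 - (2.4)·0.000 - (-3)·0.000) / (8.4) = -1.310
  q = (0 - (1.2)·-1.310 - (3.8)·0.000) / (9) = 0.175
  r = (-10 - (-3)·-1.310 - (2)·0.175) / (7) = -2.040
Iteration 2:
  p = (-11 - (2.4)·0.175 - (-3)·-2.040) / (8.4) = -2.088
  q = (0 - (1.2)·-2.088 - (3.8)·-2.040) / (9) = 1.140
  r = (-10 - (-3)·-2.088 - (2)·1.140) / (7) = -2.649
Iteration 3:
  p = (-11 - (2.4)·1.140 - (-3)·-2.649) / (8.4) = -2.581
  q = (0 - (1.2)·-2.581 - (3.8)·-2.649) / (9) = 1.463
  r = (-10 - (-3)·-2.581 - (2)·1.463) / (7) = -2.953
Change: (-0.493, 0.323, -0.304) → max |·| = 0.493

0.493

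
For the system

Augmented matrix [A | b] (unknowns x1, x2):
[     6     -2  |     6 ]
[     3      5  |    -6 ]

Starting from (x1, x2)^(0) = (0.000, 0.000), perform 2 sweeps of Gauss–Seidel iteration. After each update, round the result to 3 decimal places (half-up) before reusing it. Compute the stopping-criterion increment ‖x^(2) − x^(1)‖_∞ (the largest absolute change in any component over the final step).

0.600

Iteration 1:
  x1 = (6 - (-2)·0.000) / (6) = 1.000
  x2 = (-6 - (3)·1.000) / (5) = -1.800
Iteration 2:
  x1 = (6 - (-2)·-1.800) / (6) = 0.400
  x2 = (-6 - (3)·0.400) / (5) = -1.440
Change: (-0.600, 0.360) → max |·| = 0.600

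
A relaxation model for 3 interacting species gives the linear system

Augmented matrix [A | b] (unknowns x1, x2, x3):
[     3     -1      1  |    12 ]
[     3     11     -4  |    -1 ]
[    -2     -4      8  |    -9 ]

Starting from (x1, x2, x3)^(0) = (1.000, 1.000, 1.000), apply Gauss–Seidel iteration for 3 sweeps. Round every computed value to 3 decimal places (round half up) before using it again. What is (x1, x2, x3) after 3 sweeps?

Iteration 1:
  x1 = (12 - (-1)·1.000 - (1)·1.000) / (3) = 4.000
  x2 = (-1 - (3)·4.000 - (-4)·1.000) / (11) = -0.818
  x3 = (-9 - (-2)·4.000 - (-4)·-0.818) / (8) = -0.534
Iteration 2:
  x1 = (12 - (-1)·-0.818 - (1)·-0.534) / (3) = 3.905
  x2 = (-1 - (3)·3.905 - (-4)·-0.534) / (11) = -1.350
  x3 = (-9 - (-2)·3.905 - (-4)·-1.350) / (8) = -0.824
Iteration 3:
  x1 = (12 - (-1)·-1.350 - (1)·-0.824) / (3) = 3.825
  x2 = (-1 - (3)·3.825 - (-4)·-0.824) / (11) = -1.434
  x3 = (-9 - (-2)·3.825 - (-4)·-1.434) / (8) = -0.886

(3.825, -1.434, -0.886)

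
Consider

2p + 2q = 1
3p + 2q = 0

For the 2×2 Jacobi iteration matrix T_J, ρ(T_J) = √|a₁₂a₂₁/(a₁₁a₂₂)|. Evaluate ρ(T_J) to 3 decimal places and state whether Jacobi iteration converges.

1.225

a₁₂a₂₁/(a₁₁a₂₂) = (2)·(3) / ((2)·(2)) = 1.500000
ρ = √|1.500000| = √1.500000 = 1.225
ρ > 1, so Jacobi diverges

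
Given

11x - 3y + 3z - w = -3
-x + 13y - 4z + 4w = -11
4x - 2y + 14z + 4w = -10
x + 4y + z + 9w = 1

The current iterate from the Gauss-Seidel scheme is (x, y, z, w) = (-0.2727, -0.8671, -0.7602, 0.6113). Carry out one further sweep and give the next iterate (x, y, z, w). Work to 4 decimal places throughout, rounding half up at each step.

One sweep:
  x = (-3 - (-3)·-0.8671 - (3)·-0.7602 - (-1)·0.6113) / (11) = -0.2463
  y = (-11 - (-1)·-0.2463 - (-4)·-0.7602 - (4)·0.6113) / (13) = -1.2871
  z = (-10 - (4)·-0.2463 - (-2)·-1.2871 - (4)·0.6113) / (14) = -1.0024
  w = (1 - (1)·-0.2463 - (4)·-1.2871 - (1)·-1.0024) / (9) = 0.8219

(-0.2463, -1.2871, -1.0024, 0.8219)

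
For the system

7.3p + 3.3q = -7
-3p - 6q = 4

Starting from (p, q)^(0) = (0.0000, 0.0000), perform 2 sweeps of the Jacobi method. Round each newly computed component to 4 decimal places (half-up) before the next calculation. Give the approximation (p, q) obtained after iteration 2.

Iteration 1:
  p = (-7 - (3.3)·0.0000) / (7.3) = -0.9589
  q = (4 - (-3)·0.0000) / (-6) = -0.6667
Iteration 2:
  p = (-7 - (3.3)·-0.6667) / (7.3) = -0.6575
  q = (4 - (-3)·-0.9589) / (-6) = -0.1872

(-0.6575, -0.1872)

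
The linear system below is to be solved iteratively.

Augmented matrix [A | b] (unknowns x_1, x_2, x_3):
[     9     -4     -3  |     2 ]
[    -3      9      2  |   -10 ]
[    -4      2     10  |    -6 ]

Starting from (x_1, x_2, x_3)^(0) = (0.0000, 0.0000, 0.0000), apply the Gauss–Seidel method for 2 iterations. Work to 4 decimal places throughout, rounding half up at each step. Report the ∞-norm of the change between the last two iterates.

Iteration 1:
  x_1 = (2 - (-4)·0.0000 - (-3)·0.0000) / (9) = 0.2222
  x_2 = (-10 - (-3)·0.2222 - (2)·0.0000) / (9) = -1.0370
  x_3 = (-6 - (-4)·0.2222 - (2)·-1.0370) / (10) = -0.3037
Iteration 2:
  x_1 = (2 - (-4)·-1.0370 - (-3)·-0.3037) / (9) = -0.3399
  x_2 = (-10 - (-3)·-0.3399 - (2)·-0.3037) / (9) = -1.1569
  x_3 = (-6 - (-4)·-0.3399 - (2)·-1.1569) / (10) = -0.5046
Change: (-0.5621, -0.1199, -0.2009) → max |·| = 0.5621

0.5621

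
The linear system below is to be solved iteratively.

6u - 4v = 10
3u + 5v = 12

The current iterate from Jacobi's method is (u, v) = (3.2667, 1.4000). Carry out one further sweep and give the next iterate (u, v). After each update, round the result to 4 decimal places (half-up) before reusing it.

(2.6000, 0.4400)

One sweep:
  u = (10 - (-4)·1.4000) / (6) = 2.6000
  v = (12 - (3)·3.2667) / (5) = 0.4400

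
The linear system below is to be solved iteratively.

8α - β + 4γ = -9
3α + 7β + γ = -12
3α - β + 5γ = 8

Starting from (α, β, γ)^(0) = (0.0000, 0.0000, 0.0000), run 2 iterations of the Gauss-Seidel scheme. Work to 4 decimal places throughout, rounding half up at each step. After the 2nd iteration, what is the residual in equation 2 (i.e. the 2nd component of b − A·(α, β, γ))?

Iteration 1:
  α = (-9 - (-1)·0.0000 - (4)·0.0000) / (8) = -1.1250
  β = (-12 - (3)·-1.1250 - (1)·0.0000) / (7) = -1.2321
  γ = (8 - (3)·-1.1250 - (-1)·-1.2321) / (5) = 2.0286
Iteration 2:
  α = (-9 - (-1)·-1.2321 - (4)·2.0286) / (8) = -2.2933
  β = (-12 - (3)·-2.2933 - (1)·2.0286) / (7) = -1.0212
  γ = (8 - (3)·-2.2933 - (-1)·-1.0212) / (5) = 2.7717
Residual b − A·x = (-2.7616, -0.7434, 0.0002)

-0.7434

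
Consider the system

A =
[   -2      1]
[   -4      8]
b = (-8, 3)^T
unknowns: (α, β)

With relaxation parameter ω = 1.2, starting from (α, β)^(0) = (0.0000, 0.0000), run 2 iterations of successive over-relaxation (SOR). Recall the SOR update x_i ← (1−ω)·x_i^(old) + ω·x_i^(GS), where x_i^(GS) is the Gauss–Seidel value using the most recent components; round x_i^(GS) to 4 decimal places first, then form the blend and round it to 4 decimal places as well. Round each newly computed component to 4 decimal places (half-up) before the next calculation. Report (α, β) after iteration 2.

(5.8380, 3.2868)

Iteration 1:
  α: GS value = (-8 - (1)·0.0000) / (-2) = 4.0000;  α ← (1−ω)·0.0000 + ω·4.0000 = 4.8000
  β: GS value = (3 - (-4)·4.8000) / (8) = 2.7750;  β ← (1−ω)·0.0000 + ω·2.7750 = 3.3300
Iteration 2:
  α: GS value = (-8 - (1)·3.3300) / (-2) = 5.6650;  α ← (1−ω)·4.8000 + ω·5.6650 = 5.8380
  β: GS value = (3 - (-4)·5.8380) / (8) = 3.2940;  β ← (1−ω)·3.3300 + ω·3.2940 = 3.2868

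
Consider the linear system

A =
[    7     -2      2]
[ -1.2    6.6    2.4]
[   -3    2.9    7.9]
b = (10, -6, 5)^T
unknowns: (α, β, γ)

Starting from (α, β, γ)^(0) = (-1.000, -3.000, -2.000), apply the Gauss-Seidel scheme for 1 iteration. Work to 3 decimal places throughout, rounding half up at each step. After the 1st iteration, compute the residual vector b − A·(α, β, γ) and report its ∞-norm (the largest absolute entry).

Iteration 1:
  α = (10 - (-2)·-3.000 - (2)·-2.000) / (7) = 1.143
  β = (-6 - (-1.2)·1.143 - (2.4)·-2.000) / (6.6) = 0.026
  γ = (5 - (-3)·1.143 - (2.9)·0.026) / (7.9) = 1.057
Residual b − A·x = (-0.063, -7.337, 0.003); ∞-norm = 7.337

7.337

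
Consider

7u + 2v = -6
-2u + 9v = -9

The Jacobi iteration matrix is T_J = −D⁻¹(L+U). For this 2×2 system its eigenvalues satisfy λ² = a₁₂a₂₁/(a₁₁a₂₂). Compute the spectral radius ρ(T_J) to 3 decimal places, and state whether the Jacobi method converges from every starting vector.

0.252

a₁₂a₂₁/(a₁₁a₂₂) = (2)·(-2) / ((7)·(9)) = -0.063492
ρ = √|-0.063492| = √0.063492 = 0.252
ρ < 1, so Jacobi converges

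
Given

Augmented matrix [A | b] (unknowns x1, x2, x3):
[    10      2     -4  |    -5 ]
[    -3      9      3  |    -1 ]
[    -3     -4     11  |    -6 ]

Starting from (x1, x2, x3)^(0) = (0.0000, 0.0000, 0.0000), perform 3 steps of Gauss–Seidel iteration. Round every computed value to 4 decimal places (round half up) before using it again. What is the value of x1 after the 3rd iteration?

-0.7952

Iteration 1:
  x1 = (-5 - (2)·0.0000 - (-4)·0.0000) / (10) = -0.5000
  x2 = (-1 - (-3)·-0.5000 - (3)·0.0000) / (9) = -0.2778
  x3 = (-6 - (-3)·-0.5000 - (-4)·-0.2778) / (11) = -0.7828
Iteration 2:
  x1 = (-5 - (2)·-0.2778 - (-4)·-0.7828) / (10) = -0.7576
  x2 = (-1 - (-3)·-0.7576 - (3)·-0.7828) / (9) = -0.1027
  x3 = (-6 - (-3)·-0.7576 - (-4)·-0.1027) / (11) = -0.7894
Iteration 3:
  x1 = (-5 - (2)·-0.1027 - (-4)·-0.7894) / (10) = -0.7952
  x2 = (-1 - (-3)·-0.7952 - (3)·-0.7894) / (9) = -0.1130
  x3 = (-6 - (-3)·-0.7952 - (-4)·-0.1130) / (11) = -0.8034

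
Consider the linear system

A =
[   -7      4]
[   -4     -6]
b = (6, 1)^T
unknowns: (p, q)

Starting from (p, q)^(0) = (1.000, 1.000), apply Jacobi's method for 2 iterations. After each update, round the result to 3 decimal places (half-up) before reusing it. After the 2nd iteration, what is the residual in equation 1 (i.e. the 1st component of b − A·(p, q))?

Iteration 1:
  p = (6 - (4)·1.000) / (-7) = -0.286
  q = (1 - (-4)·1.000) / (-6) = -0.833
Iteration 2:
  p = (6 - (4)·-0.833) / (-7) = -1.333
  q = (1 - (-4)·-0.286) / (-6) = 0.024
Residual b − A·x = (-3.427, -4.188)

-3.427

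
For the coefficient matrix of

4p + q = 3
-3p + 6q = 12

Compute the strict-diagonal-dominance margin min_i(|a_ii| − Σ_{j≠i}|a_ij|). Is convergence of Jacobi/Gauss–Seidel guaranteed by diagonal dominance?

3

row 1: |4| − (1) = 3
row 2: |6| − (3) = 3
minimum over rows = 3 → strictly diagonally dominant (convergence guaranteed)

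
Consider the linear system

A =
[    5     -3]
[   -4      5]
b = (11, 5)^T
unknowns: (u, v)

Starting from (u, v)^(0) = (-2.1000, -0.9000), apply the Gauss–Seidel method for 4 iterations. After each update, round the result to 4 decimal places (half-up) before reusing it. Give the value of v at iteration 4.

4.9782

Iteration 1:
  u = (11 - (-3)·-0.9000) / (5) = 1.6600
  v = (5 - (-4)·1.6600) / (5) = 2.3280
Iteration 2:
  u = (11 - (-3)·2.3280) / (5) = 3.5968
  v = (5 - (-4)·3.5968) / (5) = 3.8774
Iteration 3:
  u = (11 - (-3)·3.8774) / (5) = 4.5264
  v = (5 - (-4)·4.5264) / (5) = 4.6211
Iteration 4:
  u = (11 - (-3)·4.6211) / (5) = 4.9727
  v = (5 - (-4)·4.9727) / (5) = 4.9782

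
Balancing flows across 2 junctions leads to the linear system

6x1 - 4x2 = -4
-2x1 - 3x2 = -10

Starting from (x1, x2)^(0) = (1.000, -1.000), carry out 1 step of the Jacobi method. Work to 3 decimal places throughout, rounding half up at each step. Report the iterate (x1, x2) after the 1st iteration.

Iteration 1:
  x1 = (-4 - (-4)·-1.000) / (6) = -1.333
  x2 = (-10 - (-2)·1.000) / (-3) = 2.667

(-1.333, 2.667)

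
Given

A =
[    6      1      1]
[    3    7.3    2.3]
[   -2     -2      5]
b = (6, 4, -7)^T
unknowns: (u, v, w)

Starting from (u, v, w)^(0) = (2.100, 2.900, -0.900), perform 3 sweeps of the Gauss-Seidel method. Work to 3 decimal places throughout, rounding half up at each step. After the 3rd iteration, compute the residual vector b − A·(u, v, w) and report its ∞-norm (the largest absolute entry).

Iteration 1:
  u = (6 - (1)·2.900 - (1)·-0.900) / (6) = 0.667
  v = (4 - (3)·0.667 - (2.3)·-0.900) / (7.3) = 0.557
  w = (-7 - (-2)·0.667 - (-2)·0.557) / (5) = -0.910
Iteration 2:
  u = (6 - (1)·0.557 - (1)·-0.910) / (6) = 1.059
  v = (4 - (3)·1.059 - (2.3)·-0.910) / (7.3) = 0.399
  w = (-7 - (-2)·1.059 - (-2)·0.399) / (5) = -0.817
Iteration 3:
  u = (6 - (1)·0.399 - (1)·-0.817) / (6) = 1.070
  v = (4 - (3)·1.070 - (2.3)·-0.817) / (7.3) = 0.366
  w = (-7 - (-2)·1.070 - (-2)·0.366) / (5) = -0.826
Residual b − A·x = (0.040, 0.018, 0.002); ∞-norm = 0.040

0.040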